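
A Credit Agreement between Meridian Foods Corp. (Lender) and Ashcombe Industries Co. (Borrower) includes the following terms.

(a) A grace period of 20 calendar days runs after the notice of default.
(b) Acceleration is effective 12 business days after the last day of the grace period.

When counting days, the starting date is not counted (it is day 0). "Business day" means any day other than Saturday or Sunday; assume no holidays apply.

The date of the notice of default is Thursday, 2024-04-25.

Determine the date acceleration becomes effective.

The last day of the grace period: 20 calendar days after 2024-04-25 is 2024-05-15.
From Wednesday, 2024-05-15, 12 business days (May 16, May 17, May 20, May 21, …, May 29, May 30, May 31, skipping weekends) brings us to Friday, 2024-05-31, which is the date acceleration becomes effective.

2024-05-31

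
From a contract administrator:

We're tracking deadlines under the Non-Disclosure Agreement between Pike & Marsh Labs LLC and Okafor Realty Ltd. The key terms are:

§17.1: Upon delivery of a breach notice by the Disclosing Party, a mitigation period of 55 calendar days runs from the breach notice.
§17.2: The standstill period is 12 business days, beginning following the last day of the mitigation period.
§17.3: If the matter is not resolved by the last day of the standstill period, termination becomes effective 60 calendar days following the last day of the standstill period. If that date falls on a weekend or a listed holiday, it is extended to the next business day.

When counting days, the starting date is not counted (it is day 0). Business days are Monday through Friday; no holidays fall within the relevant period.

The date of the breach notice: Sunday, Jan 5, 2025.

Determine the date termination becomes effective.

Adding 55 calendar days to Jan 5, 2025 gives Mar 1, 2025, which is the last day of the mitigation period.
The last day of the standstill period: 12 business days after Saturday, Mar 1, 2025, skipping weekends — Mar 3, Mar 4, Mar 5, Mar 6, …, Mar 14, Mar 17, Mar 18 — lands on Tuesday, Mar 18, 2025.
Adding 60 calendar days to Mar 18, 2025 gives May 17, 2025, which is the date termination becomes effective. That falls on a Saturday, so it rolls to the next business day, Monday, May 19, 2025.

May 19, 2025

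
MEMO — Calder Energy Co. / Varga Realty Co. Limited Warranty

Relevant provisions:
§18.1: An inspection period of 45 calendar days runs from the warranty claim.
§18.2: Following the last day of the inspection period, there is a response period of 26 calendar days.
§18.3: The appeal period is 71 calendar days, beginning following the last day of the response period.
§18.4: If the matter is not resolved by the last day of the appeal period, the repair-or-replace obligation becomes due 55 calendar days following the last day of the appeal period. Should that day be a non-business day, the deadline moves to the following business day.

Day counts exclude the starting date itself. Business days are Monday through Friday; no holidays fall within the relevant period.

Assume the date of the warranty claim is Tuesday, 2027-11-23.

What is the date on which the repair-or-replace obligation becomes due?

The last day of the inspection period: 45 calendar days after 2027-11-23 is 2028-01-07.
The last day of the response period: 26 calendar days after 2028-01-07 is 2028-02-02.
The last day of the appeal period: 2028-02-02 + 71 days = 2028-04-13.
Adding 55 calendar days to 2028-04-13 gives 2028-06-07, which is the date on which the repair-or-replace obligation becomes due. 2028-06-07 is a Wednesday, so no roll-forward applies.

2028-06-07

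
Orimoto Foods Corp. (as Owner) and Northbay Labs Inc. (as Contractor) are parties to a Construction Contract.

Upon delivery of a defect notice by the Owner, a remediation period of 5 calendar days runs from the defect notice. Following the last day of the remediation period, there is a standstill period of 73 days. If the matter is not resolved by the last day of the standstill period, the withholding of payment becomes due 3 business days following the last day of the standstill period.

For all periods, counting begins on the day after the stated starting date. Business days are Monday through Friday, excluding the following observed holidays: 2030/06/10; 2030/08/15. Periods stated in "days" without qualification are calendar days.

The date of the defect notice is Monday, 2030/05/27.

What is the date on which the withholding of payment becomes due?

2030/08/19

The last day of the remediation period: 5 calendar days after 2030/05/27 is 2030/06/01.
The last day of the standstill period: 2030/06/01 + 73 days = 2030/08/13.
The date on which the withholding of payment becomes due: counting 3 business days from Tuesday, 2030/08/13 (Aug 14, Aug 16, Aug 19, skipping weekends and the listed holiday on Aug 15) reaches Monday, 2030/08/19.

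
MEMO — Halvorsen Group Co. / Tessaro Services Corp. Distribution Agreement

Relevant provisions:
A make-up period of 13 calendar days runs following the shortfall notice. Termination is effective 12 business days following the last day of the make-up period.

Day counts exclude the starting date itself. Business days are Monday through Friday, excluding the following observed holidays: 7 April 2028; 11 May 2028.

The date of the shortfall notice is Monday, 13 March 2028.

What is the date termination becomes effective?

12 April 2028

The last day of the make-up period: 13 March 2028 + 13 days = 26 March 2028.
The date termination becomes effective: 12 business days after Sunday, 26 March 2028, skipping weekends and the listed holiday on Apr 7 — Mar 27, Mar 28, Mar 29, Mar 30, …, Apr 10, Apr 11, Apr 12 — lands on Wednesday, 12 April 2028.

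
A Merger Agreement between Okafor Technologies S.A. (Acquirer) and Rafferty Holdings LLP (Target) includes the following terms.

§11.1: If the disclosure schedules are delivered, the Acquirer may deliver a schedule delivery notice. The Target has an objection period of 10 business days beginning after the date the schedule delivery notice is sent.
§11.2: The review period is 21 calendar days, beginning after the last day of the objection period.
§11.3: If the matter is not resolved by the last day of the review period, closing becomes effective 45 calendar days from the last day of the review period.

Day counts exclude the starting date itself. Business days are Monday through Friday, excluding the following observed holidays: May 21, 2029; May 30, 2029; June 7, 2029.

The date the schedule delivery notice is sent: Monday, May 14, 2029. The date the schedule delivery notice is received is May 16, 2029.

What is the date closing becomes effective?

August 3, 2029

The last day of the objection period: 10 business days after Monday, May 14, 2029, skipping weekends and the listed holiday on May 21 — May 15, May 16, May 17, May 18, May 22, May 23, May 24, May 25, May 28, May 29 — lands on Tuesday, May 29, 2029.
Adding 21 calendar days to May 29, 2029 gives June 19, 2029, which is the last day of the review period.
Adding 45 calendar days to June 19, 2029 gives August 3, 2029, which is the date closing becomes effective.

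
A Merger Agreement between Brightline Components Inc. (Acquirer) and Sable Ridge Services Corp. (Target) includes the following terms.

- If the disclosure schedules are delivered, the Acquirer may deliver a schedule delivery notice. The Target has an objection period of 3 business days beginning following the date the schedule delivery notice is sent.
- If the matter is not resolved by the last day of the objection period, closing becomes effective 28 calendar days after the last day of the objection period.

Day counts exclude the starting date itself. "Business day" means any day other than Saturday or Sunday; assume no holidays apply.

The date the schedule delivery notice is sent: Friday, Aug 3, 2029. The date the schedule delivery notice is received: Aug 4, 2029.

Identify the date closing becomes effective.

Sep 5, 2029

The last day of the objection period: 3 business days after Friday, Aug 3, 2029, skipping weekends — Aug 6, Aug 7, Aug 8 — lands on Wednesday, Aug 8, 2029.
The date closing becomes effective: 28 calendar days after Aug 8, 2029 is Sep 5, 2029.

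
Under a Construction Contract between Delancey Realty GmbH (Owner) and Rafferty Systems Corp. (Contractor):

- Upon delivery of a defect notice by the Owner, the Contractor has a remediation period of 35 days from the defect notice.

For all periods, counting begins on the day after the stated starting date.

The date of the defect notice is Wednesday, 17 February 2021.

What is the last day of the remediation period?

Adding 35 calendar days to 17 February 2021 gives 24 March 2021, which is the last day of the remediation period.

24 March 2021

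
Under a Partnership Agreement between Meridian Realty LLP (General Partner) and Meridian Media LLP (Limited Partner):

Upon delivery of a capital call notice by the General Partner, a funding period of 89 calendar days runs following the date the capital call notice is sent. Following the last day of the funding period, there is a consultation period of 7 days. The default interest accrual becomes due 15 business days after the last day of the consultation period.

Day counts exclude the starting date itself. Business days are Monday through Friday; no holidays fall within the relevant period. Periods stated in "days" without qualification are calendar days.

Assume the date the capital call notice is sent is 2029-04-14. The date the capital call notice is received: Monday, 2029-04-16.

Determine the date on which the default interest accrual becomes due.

2029-08-09

Adding 89 calendar days to 2029-04-14 gives 2029-07-12, which is the last day of the funding period.
The last day of the consultation period: 2029-07-12 + 7 days = 2029-07-19.
From Thursday, 2029-07-19, 15 business days (Jul 20, Jul 23, Jul 24, Jul 25, …, Aug 7, Aug 8, Aug 9, skipping weekends) brings us to Thursday, 2029-08-09, which is the date on which the default interest accrual becomes due.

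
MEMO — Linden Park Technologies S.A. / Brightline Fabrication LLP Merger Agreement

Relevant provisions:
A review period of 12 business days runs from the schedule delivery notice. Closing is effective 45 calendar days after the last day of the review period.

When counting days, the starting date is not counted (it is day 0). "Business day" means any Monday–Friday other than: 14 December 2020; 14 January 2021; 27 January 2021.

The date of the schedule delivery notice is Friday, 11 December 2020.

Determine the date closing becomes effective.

13 February 2021

From Friday, 11 December 2020, 12 business days (Dec 15, Dec 16, Dec 17, Dec 18, …, Dec 28, Dec 29, Dec 30, skipping weekends and the listed holiday on Dec 14) brings us to Wednesday, 30 December 2020, which is the last day of the review period.
The date closing becomes effective: 45 calendar days after 30 December 2020 is 13 February 2021.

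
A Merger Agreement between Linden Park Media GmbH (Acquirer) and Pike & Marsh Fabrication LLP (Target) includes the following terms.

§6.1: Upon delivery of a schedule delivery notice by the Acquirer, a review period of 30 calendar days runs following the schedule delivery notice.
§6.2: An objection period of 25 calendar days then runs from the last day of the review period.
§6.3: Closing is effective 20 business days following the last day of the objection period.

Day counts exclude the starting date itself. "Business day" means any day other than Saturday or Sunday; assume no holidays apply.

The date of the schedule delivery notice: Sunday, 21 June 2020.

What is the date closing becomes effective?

11 September 2020

The last day of the review period: 21 June 2020 + 30 days = 21 July 2020.
The last day of the objection period: 25 calendar days after 21 July 2020 is 15 August 2020.
From Saturday, 15 August 2020, 20 business days (Aug 17, Aug 18, Aug 19, Aug 20, …, Sep 9, Sep 10, Sep 11, skipping weekends) brings us to Friday, 11 September 2020, which is the date closing becomes effective.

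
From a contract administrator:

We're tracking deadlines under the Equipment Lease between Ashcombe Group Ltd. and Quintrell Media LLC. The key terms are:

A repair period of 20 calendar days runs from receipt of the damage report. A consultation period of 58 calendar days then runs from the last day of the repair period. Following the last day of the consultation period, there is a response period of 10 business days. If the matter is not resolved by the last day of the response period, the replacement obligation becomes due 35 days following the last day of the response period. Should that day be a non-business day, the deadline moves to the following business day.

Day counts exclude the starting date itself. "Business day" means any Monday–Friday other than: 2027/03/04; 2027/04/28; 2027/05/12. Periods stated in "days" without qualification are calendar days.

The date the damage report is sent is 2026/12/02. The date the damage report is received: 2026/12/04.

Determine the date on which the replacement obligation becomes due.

2027/04/12

The last day of the repair period: 20 calendar days after 2026/12/04 is 2026/12/24.
The last day of the consultation period: 2026/12/24 + 58 days = 2027/02/20.
The last day of the response period: counting 10 business days from Saturday, 2027/02/20 (Feb 22, Feb 23, Feb 24, Feb 25, Feb 26, Mar 1, Mar 2, Mar 3, Mar 5, Mar 8, skipping weekends and the listed holiday on Mar 4) reaches Monday, 2027/03/08.
The date on which the replacement obligation becomes due: 2027/03/08 + 35 days = 2027/04/12. 2027/04/12 is a Monday and is not a listed holiday, so no roll-forward applies.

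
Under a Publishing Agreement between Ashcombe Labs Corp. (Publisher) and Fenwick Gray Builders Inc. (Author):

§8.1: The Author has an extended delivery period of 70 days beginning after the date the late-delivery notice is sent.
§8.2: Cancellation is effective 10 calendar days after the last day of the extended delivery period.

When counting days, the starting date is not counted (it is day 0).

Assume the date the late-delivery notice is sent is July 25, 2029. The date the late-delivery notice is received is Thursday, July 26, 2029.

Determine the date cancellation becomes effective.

Adding 70 calendar days to July 25, 2029 gives October 3, 2029, which is the last day of the extended delivery period.
Adding 10 calendar days to October 3, 2029 gives October 13, 2029, which is the date cancellation becomes effective.

October 13, 2029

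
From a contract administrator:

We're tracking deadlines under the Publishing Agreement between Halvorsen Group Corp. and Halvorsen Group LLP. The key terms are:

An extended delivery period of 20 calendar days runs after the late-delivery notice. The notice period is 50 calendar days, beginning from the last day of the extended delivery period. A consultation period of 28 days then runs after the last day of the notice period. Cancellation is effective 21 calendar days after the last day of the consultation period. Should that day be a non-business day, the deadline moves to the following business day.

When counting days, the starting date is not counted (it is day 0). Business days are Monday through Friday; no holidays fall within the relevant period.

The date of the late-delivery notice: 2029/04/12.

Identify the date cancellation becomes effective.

2029/08/09

Adding 20 calendar days to 2029/04/12 gives 2029/05/02, which is the last day of the extended delivery period.
The last day of the notice period: 2029/05/02 + 50 days = 2029/06/21.
Adding 28 calendar days to 2029/06/21 gives 2029/07/19, which is the last day of the consultation period.
Adding 21 calendar days to 2029/07/19 gives 2029/08/09, which is the date cancellation becomes effective. 2029/08/09 is a Thursday, so no roll-forward applies.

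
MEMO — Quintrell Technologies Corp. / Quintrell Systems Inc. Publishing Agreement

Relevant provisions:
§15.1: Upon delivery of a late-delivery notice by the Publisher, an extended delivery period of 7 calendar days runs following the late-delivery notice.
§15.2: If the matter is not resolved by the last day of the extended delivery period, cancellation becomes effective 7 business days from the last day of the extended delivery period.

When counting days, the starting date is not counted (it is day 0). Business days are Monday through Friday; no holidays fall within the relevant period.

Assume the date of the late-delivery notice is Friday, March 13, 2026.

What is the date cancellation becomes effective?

Adding 7 calendar days to March 13, 2026 gives March 20, 2026, which is the last day of the extended delivery period.
The date cancellation becomes effective: counting 7 business days from Friday, March 20, 2026 (Mar 23, Mar 24, Mar 25, Mar 26, Mar 27, Mar 30, Mar 31, skipping weekends) reaches Tuesday, March 31, 2026.

March 31, 2026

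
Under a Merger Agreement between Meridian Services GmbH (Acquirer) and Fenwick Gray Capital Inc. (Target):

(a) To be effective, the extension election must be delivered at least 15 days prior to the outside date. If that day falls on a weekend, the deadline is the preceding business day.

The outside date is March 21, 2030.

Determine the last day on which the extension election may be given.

March 6, 2030

Counting back 15 calendar days from March 21, 2030 gives March 6, 2030. That is a Wednesday, so no adjustment is needed.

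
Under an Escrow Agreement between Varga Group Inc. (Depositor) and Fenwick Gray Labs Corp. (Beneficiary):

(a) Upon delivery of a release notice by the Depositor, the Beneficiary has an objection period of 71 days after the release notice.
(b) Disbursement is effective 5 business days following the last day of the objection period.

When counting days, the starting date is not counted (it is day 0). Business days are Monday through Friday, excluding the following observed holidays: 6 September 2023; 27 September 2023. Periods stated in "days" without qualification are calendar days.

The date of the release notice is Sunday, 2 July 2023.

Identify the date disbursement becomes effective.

The last day of the objection period: 71 calendar days after 2 July 2023 is 11 September 2023.
The date disbursement becomes effective: counting 5 business days from Monday, 11 September 2023 (Sep 12, Sep 13, Sep 14, Sep 15, Sep 18, skipping weekends) reaches Monday, 18 September 2023.

18 September 2023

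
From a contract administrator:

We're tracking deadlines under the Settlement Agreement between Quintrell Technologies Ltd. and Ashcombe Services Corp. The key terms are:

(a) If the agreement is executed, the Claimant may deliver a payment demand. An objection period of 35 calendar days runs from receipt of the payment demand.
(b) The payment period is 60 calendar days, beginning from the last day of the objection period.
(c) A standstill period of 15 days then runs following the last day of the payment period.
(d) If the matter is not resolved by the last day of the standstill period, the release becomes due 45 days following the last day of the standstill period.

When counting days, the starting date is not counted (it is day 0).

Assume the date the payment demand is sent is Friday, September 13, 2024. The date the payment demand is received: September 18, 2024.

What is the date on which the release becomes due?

The last day of the objection period: September 18, 2024 + 35 days = October 23, 2024.
Adding 60 calendar days to October 23, 2024 gives December 22, 2024, which is the last day of the payment period.
The last day of the standstill period: 15 calendar days after December 22, 2024 is January 6, 2025.
The date on which the release becomes due: January 6, 2025 + 45 days = February 20, 2025.

February 20, 2025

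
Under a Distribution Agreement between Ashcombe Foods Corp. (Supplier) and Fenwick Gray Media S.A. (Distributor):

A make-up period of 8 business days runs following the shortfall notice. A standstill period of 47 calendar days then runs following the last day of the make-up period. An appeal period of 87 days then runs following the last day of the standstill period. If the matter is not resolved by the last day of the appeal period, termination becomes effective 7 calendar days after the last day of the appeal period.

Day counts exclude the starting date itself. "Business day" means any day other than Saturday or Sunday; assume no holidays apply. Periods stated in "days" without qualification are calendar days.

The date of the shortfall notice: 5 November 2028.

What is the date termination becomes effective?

5 April 2029

From Sunday, 5 November 2028, 8 business days (Nov 6, Nov 7, Nov 8, Nov 9, Nov 10, Nov 13, Nov 14, Nov 15, skipping weekends) brings us to Wednesday, 15 November 2028, which is the last day of the make-up period.
Adding 47 calendar days to 15 November 2028 gives 1 January 2029, which is the last day of the standstill period.
The last day of the appeal period: 87 calendar days after 1 January 2029 is 29 March 2029.
The date termination becomes effective: 29 March 2029 + 7 days = 5 April 2029.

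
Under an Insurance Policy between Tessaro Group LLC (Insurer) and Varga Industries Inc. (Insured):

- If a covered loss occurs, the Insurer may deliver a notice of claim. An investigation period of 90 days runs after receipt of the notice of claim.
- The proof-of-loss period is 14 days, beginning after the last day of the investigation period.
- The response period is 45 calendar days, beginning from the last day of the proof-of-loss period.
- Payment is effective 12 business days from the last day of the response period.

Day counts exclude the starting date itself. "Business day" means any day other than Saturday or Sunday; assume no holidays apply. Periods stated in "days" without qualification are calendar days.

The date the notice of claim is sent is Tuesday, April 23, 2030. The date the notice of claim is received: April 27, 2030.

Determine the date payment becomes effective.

October 9, 2030

Adding 90 calendar days to April 27, 2030 gives July 26, 2030, which is the last day of the investigation period.
The last day of the proof-of-loss period: 14 calendar days after July 26, 2030 is August 9, 2030.
The last day of the response period: August 9, 2030 + 45 days = September 23, 2030.
The date payment becomes effective: 12 business days after Monday, September 23, 2030, skipping weekends — Sep 24, Sep 25, Sep 26, Sep 27, …, Oct 7, Oct 8, Oct 9 — lands on Wednesday, October 9, 2030.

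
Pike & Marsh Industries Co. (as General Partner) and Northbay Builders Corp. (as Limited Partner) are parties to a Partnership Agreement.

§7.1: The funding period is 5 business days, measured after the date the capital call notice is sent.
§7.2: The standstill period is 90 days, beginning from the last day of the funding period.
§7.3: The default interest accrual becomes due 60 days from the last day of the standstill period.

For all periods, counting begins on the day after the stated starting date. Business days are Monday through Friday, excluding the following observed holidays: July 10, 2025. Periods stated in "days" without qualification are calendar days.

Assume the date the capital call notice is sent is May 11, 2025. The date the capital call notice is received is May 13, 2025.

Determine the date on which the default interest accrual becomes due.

October 13, 2025

From Sunday, May 11, 2025, 5 business days (May 12, May 13, May 14, May 15, May 16, skipping weekends) brings us to Friday, May 16, 2025, which is the last day of the funding period.
Adding 90 calendar days to May 16, 2025 gives August 14, 2025, which is the last day of the standstill period.
Adding 60 calendar days to August 14, 2025 gives October 13, 2025, which is the date on which the default interest accrual becomes due.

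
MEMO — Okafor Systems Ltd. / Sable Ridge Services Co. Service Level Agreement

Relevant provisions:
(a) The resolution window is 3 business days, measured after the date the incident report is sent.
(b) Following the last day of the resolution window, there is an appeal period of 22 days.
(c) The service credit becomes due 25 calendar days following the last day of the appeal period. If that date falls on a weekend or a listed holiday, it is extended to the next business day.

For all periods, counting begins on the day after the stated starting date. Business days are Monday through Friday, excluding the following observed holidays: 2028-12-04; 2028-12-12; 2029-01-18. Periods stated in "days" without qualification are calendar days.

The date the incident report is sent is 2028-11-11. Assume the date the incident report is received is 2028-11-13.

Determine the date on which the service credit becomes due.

The last day of the resolution window: 3 business days after Saturday, 2028-11-11, skipping weekends — Nov 13, Nov 14, Nov 15 — lands on Wednesday, 2028-11-15.
The last day of the appeal period: 2028-11-15 + 22 days = 2028-12-07.
Adding 25 calendar days to 2028-12-07 gives 2029-01-01, which is the date on which the service credit becomes due. 2029-01-01 is a Monday and is not a listed holiday, so no roll-forward applies.

2029-01-01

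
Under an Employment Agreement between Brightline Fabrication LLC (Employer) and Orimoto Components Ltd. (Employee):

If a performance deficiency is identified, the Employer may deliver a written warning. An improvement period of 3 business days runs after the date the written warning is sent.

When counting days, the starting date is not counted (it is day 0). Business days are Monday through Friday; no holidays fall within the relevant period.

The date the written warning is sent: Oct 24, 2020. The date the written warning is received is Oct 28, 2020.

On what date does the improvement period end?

Oct 28, 2020

From Saturday, Oct 24, 2020, 3 business days (Oct 26, Oct 27, Oct 28, skipping weekends) brings us to Wednesday, Oct 28, 2020, which is the last day of the improvement period.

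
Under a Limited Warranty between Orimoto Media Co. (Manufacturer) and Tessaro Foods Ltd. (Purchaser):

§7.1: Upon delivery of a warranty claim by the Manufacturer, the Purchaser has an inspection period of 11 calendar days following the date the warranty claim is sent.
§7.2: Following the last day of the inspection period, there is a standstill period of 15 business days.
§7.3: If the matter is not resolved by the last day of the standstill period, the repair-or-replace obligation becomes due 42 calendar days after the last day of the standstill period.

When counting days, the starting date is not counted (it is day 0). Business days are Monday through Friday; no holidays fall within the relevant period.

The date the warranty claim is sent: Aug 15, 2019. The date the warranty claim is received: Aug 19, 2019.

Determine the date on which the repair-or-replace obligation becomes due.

The last day of the inspection period: Aug 15, 2019 + 11 days = Aug 26, 2019.
From Monday, Aug 26, 2019, 15 business days (Aug 27, Aug 28, Aug 29, Aug 30, …, Sep 12, Sep 13, Sep 16, skipping weekends) brings us to Monday, Sep 16, 2019, which is the last day of the standstill period.
The date on which the repair-or-replace obligation becomes due: Sep 16, 2019 + 42 days = Oct 28, 2019.

Oct 28, 2019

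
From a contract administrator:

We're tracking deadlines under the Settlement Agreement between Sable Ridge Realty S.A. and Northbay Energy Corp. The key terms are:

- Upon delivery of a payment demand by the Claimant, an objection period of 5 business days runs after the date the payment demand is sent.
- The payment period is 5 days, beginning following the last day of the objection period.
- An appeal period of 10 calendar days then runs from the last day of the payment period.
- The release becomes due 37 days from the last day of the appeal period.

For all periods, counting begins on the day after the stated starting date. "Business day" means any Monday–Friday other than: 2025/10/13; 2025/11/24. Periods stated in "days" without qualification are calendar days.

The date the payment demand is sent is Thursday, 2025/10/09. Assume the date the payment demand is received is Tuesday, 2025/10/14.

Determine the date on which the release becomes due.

From Thursday, 2025/10/09, 5 business days (Oct 10, Oct 14, Oct 15, Oct 16, Oct 17, skipping weekends and the listed holiday on Oct 13) brings us to Friday, 2025/10/17, which is the last day of the objection period.
The last day of the payment period: 2025/10/17 + 5 days = 2025/10/22.
The last day of the appeal period: 10 calendar days after 2025/10/22 is 2025/11/01.
The date on which the release becomes due: 37 calendar days after 2025/11/01 is 2025/12/08.

2025/12/08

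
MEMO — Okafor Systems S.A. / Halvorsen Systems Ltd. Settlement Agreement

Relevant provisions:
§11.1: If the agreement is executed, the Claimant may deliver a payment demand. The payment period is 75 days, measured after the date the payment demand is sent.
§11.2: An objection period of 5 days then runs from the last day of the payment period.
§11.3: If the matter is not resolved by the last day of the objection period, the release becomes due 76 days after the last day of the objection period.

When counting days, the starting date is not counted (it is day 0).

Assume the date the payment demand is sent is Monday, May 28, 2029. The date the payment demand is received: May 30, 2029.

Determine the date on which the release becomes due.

Oct 31, 2029

The last day of the payment period: May 28, 2029 + 75 days = Aug 11, 2029.
Adding 5 calendar days to Aug 11, 2029 gives Aug 16, 2029, which is the last day of the objection period.
Adding 76 calendar days to Aug 16, 2029 gives Oct 31, 2029, which is the date on which the release becomes due.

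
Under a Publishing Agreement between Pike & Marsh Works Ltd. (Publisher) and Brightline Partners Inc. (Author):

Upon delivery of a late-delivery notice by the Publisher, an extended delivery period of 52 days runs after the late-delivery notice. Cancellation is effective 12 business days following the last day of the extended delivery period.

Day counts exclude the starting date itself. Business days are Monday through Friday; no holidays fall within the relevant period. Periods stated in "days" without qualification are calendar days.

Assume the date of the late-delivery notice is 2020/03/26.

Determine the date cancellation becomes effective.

2020/06/02

The last day of the extended delivery period: 52 calendar days after 2020/03/26 is 2020/05/17.
The date cancellation becomes effective: 12 business days after Sunday, 2020/05/17, skipping weekends — May 18, May 19, May 20, May 21, …, May 29, Jun 1, Jun 2 — lands on Tuesday, 2020/06/02.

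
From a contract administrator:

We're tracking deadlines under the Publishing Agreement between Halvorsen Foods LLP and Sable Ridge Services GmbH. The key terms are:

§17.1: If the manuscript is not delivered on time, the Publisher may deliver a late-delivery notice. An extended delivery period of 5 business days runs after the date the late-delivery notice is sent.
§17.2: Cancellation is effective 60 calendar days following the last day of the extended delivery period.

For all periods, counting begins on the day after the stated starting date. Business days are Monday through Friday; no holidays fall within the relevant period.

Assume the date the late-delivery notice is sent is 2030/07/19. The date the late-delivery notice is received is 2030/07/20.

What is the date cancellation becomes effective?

The last day of the extended delivery period: 5 business days after Friday, 2030/07/19, skipping weekends — Jul 22, Jul 23, Jul 24, Jul 25, Jul 26 — lands on Friday, 2030/07/26.
The date cancellation becomes effective: 2030/07/26 + 60 days = 2030/09/24.

2030/09/24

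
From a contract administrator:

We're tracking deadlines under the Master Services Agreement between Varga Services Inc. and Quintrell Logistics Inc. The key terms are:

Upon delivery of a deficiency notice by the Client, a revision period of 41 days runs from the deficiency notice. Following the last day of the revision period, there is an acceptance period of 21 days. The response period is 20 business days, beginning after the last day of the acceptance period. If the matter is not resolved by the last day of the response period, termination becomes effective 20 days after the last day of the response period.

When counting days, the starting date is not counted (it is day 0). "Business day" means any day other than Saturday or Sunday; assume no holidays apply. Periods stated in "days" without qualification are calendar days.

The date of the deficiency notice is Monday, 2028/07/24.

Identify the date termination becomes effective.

The last day of the revision period: 41 calendar days after 2028/07/24 is 2028/09/03.
The last day of the acceptance period: 2028/09/03 + 21 days = 2028/09/24.
The last day of the response period: counting 20 business days from Sunday, 2028/09/24 (Sep 25, Sep 26, Sep 27, Sep 28, …, Oct 18, Oct 19, Oct 20, skipping weekends) reaches Friday, 2028/10/20.
Adding 20 calendar days to 2028/10/20 gives 2028/11/09, which is the date termination becomes effective.

2028/11/09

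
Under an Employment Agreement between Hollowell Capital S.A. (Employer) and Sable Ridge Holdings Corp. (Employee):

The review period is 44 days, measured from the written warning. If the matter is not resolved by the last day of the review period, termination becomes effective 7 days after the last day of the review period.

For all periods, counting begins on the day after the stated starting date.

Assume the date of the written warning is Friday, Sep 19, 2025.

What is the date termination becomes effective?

Adding 44 calendar days to Sep 19, 2025 gives Nov 2, 2025, which is the last day of the review period.
The date termination becomes effective: Nov 2, 2025 + 7 days = Nov 9, 2025.

Nov 9, 2025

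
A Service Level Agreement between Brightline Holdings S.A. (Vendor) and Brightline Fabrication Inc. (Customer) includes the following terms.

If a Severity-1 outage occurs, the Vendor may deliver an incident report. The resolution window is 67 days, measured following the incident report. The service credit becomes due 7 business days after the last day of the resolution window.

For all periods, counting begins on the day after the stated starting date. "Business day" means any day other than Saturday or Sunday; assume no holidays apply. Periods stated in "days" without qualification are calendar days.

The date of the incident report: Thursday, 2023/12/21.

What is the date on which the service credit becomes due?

2024/03/06

The last day of the resolution window: 67 calendar days after 2023/12/21 is 2024/02/26.
The date on which the service credit becomes due: counting 7 business days from Monday, 2024/02/26 (Feb 27, Feb 28, Feb 29, Mar 1, Mar 4, Mar 5, Mar 6, skipping weekends) reaches Wednesday, 2024/03/06.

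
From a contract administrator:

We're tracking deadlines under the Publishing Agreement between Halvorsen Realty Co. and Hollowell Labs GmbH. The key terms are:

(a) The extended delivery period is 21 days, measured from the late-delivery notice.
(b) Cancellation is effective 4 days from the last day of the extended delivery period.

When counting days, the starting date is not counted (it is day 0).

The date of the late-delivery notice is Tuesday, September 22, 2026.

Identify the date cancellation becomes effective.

Adding 21 calendar days to September 22, 2026 gives October 13, 2026, which is the last day of the extended delivery period.
The date cancellation becomes effective: 4 calendar days after October 13, 2026 is October 17, 2026.

October 17, 2026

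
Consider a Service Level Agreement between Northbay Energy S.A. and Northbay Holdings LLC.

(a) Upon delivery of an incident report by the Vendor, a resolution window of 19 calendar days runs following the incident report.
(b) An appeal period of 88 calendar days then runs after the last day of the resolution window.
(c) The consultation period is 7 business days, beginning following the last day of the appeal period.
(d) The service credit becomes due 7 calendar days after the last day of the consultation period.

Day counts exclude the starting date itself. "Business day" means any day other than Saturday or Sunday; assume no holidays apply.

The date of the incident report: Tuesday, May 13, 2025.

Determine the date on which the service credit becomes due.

The last day of the resolution window: May 13, 2025 + 19 days = June 1, 2025.
Adding 88 calendar days to June 1, 2025 gives August 28, 2025, which is the last day of the appeal period.
The last day of the consultation period: counting 7 business days from Thursday, August 28, 2025 (Aug 29, Sep 1, Sep 2, Sep 3, Sep 4, Sep 5, Sep 8, skipping weekends) reaches Monday, September 8, 2025.
The date on which the service credit becomes due: September 8, 2025 + 7 days = September 15, 2025.

September 15, 2025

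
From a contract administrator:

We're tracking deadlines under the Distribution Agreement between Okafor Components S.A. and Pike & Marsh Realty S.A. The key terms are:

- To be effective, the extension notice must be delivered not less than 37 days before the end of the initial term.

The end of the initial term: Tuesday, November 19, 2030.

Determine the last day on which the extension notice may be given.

Counting back 37 calendar days from November 19, 2030 gives October 13, 2030.

October 13, 2030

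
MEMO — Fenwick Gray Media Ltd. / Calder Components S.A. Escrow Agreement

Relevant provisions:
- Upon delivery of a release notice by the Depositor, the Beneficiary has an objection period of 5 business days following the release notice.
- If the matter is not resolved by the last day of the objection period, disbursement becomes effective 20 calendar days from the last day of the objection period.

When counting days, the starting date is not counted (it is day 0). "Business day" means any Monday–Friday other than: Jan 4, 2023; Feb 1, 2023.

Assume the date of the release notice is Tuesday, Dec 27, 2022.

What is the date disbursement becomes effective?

From Tuesday, Dec 27, 2022, 5 business days (Dec 28, Dec 29, Dec 30, Jan 2, Jan 3, skipping weekends) brings us to Tuesday, Jan 3, 2023, which is the last day of the objection period.
Adding 20 calendar days to Jan 3, 2023 gives Jan 23, 2023, which is the date disbursement becomes effective.

Jan 23, 2023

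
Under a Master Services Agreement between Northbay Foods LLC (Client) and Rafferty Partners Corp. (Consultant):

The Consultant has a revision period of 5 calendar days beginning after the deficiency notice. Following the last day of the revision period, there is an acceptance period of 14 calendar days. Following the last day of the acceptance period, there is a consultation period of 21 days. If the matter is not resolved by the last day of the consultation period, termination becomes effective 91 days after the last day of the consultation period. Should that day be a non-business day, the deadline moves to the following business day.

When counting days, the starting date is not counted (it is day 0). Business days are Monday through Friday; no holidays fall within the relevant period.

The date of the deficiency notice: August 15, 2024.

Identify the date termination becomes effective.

Adding 5 calendar days to August 15, 2024 gives August 20, 2024, which is the last day of the revision period.
The last day of the acceptance period: August 20, 2024 + 14 days = September 3, 2024.
The last day of the consultation period: September 3, 2024 + 21 days = September 24, 2024.
The date termination becomes effective: 91 calendar days after September 24, 2024 is December 24, 2024. December 24, 2024 is a Tuesday, so no roll-forward applies.

December 24, 2024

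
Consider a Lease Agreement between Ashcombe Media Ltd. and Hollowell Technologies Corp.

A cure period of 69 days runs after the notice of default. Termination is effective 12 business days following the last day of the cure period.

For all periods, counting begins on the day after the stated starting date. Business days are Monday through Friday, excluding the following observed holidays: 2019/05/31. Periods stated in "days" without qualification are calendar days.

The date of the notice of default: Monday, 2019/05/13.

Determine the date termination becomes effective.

2019/08/06

The last day of the cure period: 69 calendar days after 2019/05/13 is 2019/07/21.
The date termination becomes effective: counting 12 business days from Sunday, 2019/07/21 (Jul 22, Jul 23, Jul 24, Jul 25, …, Aug 2, Aug 5, Aug 6, skipping weekends) reaches Tuesday, 2019/08/06.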